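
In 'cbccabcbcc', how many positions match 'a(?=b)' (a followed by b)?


Lookahead 'a(?=b)' matches 'a' only when followed by 'b'.
String: 'cbccabcbcc'
Checking each position where char is 'a':
  pos 4: 'a' -> MATCH (next='b')
Matching positions: [4]
Count: 1

1


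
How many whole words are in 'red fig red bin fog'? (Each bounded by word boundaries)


Word boundaries (\b) mark the start/end of each word.
Text: 'red fig red bin fog'
Splitting by whitespace:
  Word 1: 'red'
  Word 2: 'fig'
  Word 3: 'red'
  Word 4: 'bin'
  Word 5: 'fog'
Total whole words: 5

5


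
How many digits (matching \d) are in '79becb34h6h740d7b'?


\d matches any digit 0-9.
Scanning '79becb34h6h740d7b':
  pos 0: '7' -> DIGIT
  pos 1: '9' -> DIGIT
  pos 6: '3' -> DIGIT
  pos 7: '4' -> DIGIT
  pos 9: '6' -> DIGIT
  pos 11: '7' -> DIGIT
  pos 12: '4' -> DIGIT
  pos 13: '0' -> DIGIT
  pos 15: '7' -> DIGIT
Digits found: ['7', '9', '3', '4', '6', '7', '4', '0', '7']
Total: 9

9


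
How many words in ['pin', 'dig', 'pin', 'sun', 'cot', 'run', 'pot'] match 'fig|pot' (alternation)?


Alternation 'fig|pot' matches either 'fig' or 'pot'.
Checking each word:
  'pin' -> no
  'dig' -> no
  'pin' -> no
  'sun' -> no
  'cot' -> no
  'run' -> no
  'pot' -> MATCH
Matches: ['pot']
Count: 1

1


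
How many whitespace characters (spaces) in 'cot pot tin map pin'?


\s matches whitespace characters (spaces, tabs, etc.).
Text: 'cot pot tin map pin'
This text has 5 words separated by spaces.
Number of spaces = number of words - 1 = 5 - 1 = 4

4


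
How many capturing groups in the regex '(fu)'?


To count capturing groups, count each '(' that starts a group.
Pattern: '(fu)'
Walking through the pattern:
  Position 0: '(' -> group #1
Total capturing groups: 1

1


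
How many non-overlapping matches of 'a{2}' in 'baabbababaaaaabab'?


Pattern 'a{2}' matches exactly 2 consecutive a's (greedy, non-overlapping).
String: 'baabbababaaaaabab'
Scanning for runs of a's:
  Run at pos 1: 'aa' (length 2) -> 1 match(es)
  Run at pos 5: 'a' (length 1) -> 0 match(es)
  Run at pos 7: 'a' (length 1) -> 0 match(es)
  Run at pos 9: 'aaaaa' (length 5) -> 2 match(es)
  Run at pos 15: 'a' (length 1) -> 0 match(es)
Matches found: ['aa', 'aa', 'aa']
Total: 3

3


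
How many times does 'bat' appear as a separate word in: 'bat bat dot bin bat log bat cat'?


Scanning each word for exact match 'bat':
  Word 1: 'bat' -> MATCH
  Word 2: 'bat' -> MATCH
  Word 3: 'dot' -> no
  Word 4: 'bin' -> no
  Word 5: 'bat' -> MATCH
  Word 6: 'log' -> no
  Word 7: 'bat' -> MATCH
  Word 8: 'cat' -> no
Total matches: 4

4


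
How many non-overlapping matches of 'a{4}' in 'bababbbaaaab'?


Pattern 'a{4}' matches exactly 4 consecutive a's (greedy, non-overlapping).
String: 'bababbbaaaab'
Scanning for runs of a's:
  Run at pos 1: 'a' (length 1) -> 0 match(es)
  Run at pos 3: 'a' (length 1) -> 0 match(es)
  Run at pos 7: 'aaaa' (length 4) -> 1 match(es)
Matches found: ['aaaa']
Total: 1

1


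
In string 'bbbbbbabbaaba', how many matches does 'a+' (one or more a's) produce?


Pattern 'a+' matches one or more consecutive a's.
String: 'bbbbbbabbaaba'
Scanning for runs of a:
  Match 1: 'a' (length 1)
  Match 2: 'aa' (length 2)
  Match 3: 'a' (length 1)
Total matches: 3

3


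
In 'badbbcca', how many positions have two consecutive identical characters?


Looking for consecutive identical characters in 'badbbcca':
  pos 0-1: 'b' vs 'a' -> different
  pos 1-2: 'a' vs 'd' -> different
  pos 2-3: 'd' vs 'b' -> different
  pos 3-4: 'b' vs 'b' -> MATCH ('bb')
  pos 4-5: 'b' vs 'c' -> different
  pos 5-6: 'c' vs 'c' -> MATCH ('cc')
  pos 6-7: 'c' vs 'a' -> different
Consecutive identical pairs: ['bb', 'cc']
Count: 2

2


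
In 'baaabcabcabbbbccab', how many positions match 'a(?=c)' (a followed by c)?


Lookahead 'a(?=c)' matches 'a' only when followed by 'c'.
String: 'baaabcabcabbbbccab'
Checking each position where char is 'a':
  pos 1: 'a' -> no (next='a')
  pos 2: 'a' -> no (next='a')
  pos 3: 'a' -> no (next='b')
  pos 6: 'a' -> no (next='b')
  pos 9: 'a' -> no (next='b')
  pos 16: 'a' -> no (next='b')
Matching positions: []
Count: 0

0


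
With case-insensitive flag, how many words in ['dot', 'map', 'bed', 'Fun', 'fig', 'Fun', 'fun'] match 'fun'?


Case-insensitive matching: compare each word's lowercase form to 'fun'.
  'dot' -> lower='dot' -> no
  'map' -> lower='map' -> no
  'bed' -> lower='bed' -> no
  'Fun' -> lower='fun' -> MATCH
  'fig' -> lower='fig' -> no
  'Fun' -> lower='fun' -> MATCH
  'fun' -> lower='fun' -> MATCH
Matches: ['Fun', 'Fun', 'fun']
Count: 3

3


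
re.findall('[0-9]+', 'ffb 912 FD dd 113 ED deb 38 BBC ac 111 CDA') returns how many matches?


Pattern '[0-9]+' finds one or more digits.
Text: 'ffb 912 FD dd 113 ED deb 38 BBC ac 111 CDA'
Scanning for matches:
  Match 1: '912'
  Match 2: '113'
  Match 3: '38'
  Match 4: '111'
Total matches: 4

4


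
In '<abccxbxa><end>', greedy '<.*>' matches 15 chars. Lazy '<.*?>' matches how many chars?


Greedy '<.*>' tries to match as MUCH as possible.
Lazy '<.*?>' tries to match as LITTLE as possible.

String: '<abccxbxa><end>'
Greedy '<.*>' starts at first '<' and extends to the LAST '>': '<abccxbxa><end>' (15 chars)
Lazy '<.*?>' starts at first '<' and stops at the FIRST '>': '<abccxbxa>' (10 chars)

10


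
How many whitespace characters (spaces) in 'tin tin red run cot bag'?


\s matches whitespace characters (spaces, tabs, etc.).
Text: 'tin tin red run cot bag'
This text has 6 words separated by spaces.
Number of spaces = number of words - 1 = 6 - 1 = 5

5


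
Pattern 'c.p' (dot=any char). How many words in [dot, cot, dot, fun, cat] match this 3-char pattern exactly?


Pattern 'c.p' means: starts with 'c', any single char, ends with 'p'.
Checking each word (must be exactly 3 chars):
  'dot' (len=3): no
  'cot' (len=3): no
  'dot' (len=3): no
  'fun' (len=3): no
  'cat' (len=3): no
Matching words: []
Total: 0

0


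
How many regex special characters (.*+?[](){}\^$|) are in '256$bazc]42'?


Regex special characters are: . * + ? [ ] ( ) { } \ ^ $ |
Scanning '256$bazc]42':
  pos 3: '$' -> SPECIAL
  pos 8: ']' -> SPECIAL
Special chars found: ['$', ']']
Total: 2

2


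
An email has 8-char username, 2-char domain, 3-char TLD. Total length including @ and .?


An email address has format: username@domain.tld
Username length: 8
'@' character: 1
Domain length: 2
'.' character: 1
TLD length: 3
Total = 8 + 1 + 2 + 1 + 3 = 15

15


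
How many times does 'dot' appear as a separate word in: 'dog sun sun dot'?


Scanning each word for exact match 'dot':
  Word 1: 'dog' -> no
  Word 2: 'sun' -> no
  Word 3: 'sun' -> no
  Word 4: 'dot' -> MATCH
Total matches: 1

1


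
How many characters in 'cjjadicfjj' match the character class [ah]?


Character class [ah] matches any of: {a, h}
Scanning string 'cjjadicfjj' character by character:
  pos 0: 'c' -> no
  pos 1: 'j' -> no
  pos 2: 'j' -> no
  pos 3: 'a' -> MATCH
  pos 4: 'd' -> no
  pos 5: 'i' -> no
  pos 6: 'c' -> no
  pos 7: 'f' -> no
  pos 8: 'j' -> no
  pos 9: 'j' -> no
Total matches: 1

1


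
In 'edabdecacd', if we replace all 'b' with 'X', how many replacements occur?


re.sub('b', 'X', text) replaces every occurrence of 'b' with 'X'.
Text: 'edabdecacd'
Scanning for 'b':
  pos 3: 'b' -> replacement #1
Total replacements: 1

1


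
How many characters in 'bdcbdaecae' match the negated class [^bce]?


Negated class [^bce] matches any char NOT in {b, c, e}
Scanning 'bdcbdaecae':
  pos 0: 'b' -> no (excluded)
  pos 1: 'd' -> MATCH
  pos 2: 'c' -> no (excluded)
  pos 3: 'b' -> no (excluded)
  pos 4: 'd' -> MATCH
  pos 5: 'a' -> MATCH
  pos 6: 'e' -> no (excluded)
  pos 7: 'c' -> no (excluded)
  pos 8: 'a' -> MATCH
  pos 9: 'e' -> no (excluded)
Total matches: 4

4


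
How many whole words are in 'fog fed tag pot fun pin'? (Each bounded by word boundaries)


Word boundaries (\b) mark the start/end of each word.
Text: 'fog fed tag pot fun pin'
Splitting by whitespace:
  Word 1: 'fog'
  Word 2: 'fed'
  Word 3: 'tag'
  Word 4: 'pot'
  Word 5: 'fun'
  Word 6: 'pin'
Total whole words: 6

6


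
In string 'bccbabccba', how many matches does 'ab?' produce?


Pattern 'ab?' matches 'a' optionally followed by 'b'.
String: 'bccbabccba'
Scanning left to right for 'a' then checking next char:
  Match 1: 'ab' (a followed by b)
  Match 2: 'a' (a not followed by b)
Total matches: 2

2


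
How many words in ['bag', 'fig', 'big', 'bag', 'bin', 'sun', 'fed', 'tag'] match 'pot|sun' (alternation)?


Alternation 'pot|sun' matches either 'pot' or 'sun'.
Checking each word:
  'bag' -> no
  'fig' -> no
  'big' -> no
  'bag' -> no
  'bin' -> no
  'sun' -> MATCH
  'fed' -> no
  'tag' -> no
Matches: ['sun']
Count: 1

1


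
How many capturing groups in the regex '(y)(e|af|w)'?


To count capturing groups, count each '(' that starts a group.
Pattern: '(y)(e|af|w)'
Walking through the pattern:
  Position 0: '(' -> group #1
  Position 3: '(' -> group #2
Total capturing groups: 2

2


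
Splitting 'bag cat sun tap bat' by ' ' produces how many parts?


Splitting by ' ' breaks the string at each occurrence of the separator.
Text: 'bag cat sun tap bat'
Parts after split:
  Part 1: 'bag'
  Part 2: 'cat'
  Part 3: 'sun'
  Part 4: 'tap'
  Part 5: 'bat'
Total parts: 5

5


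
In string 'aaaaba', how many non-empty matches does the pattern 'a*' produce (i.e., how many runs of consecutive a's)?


Pattern 'a*' matches zero or more a's. We want non-empty runs of consecutive a's.
String: 'aaaaba'
Walking through the string to find runs of a's:
  Run 1: positions 0-3 -> 'aaaa'
  Run 2: positions 5-5 -> 'a'
Non-empty runs found: ['aaaa', 'a']
Count: 2

2


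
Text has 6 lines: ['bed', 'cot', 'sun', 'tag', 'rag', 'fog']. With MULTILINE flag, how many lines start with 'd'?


With MULTILINE flag, ^ matches the start of each line.
Lines: ['bed', 'cot', 'sun', 'tag', 'rag', 'fog']
Checking which lines start with 'd':
  Line 1: 'bed' -> no
  Line 2: 'cot' -> no
  Line 3: 'sun' -> no
  Line 4: 'tag' -> no
  Line 5: 'rag' -> no
  Line 6: 'fog' -> no
Matching lines: []
Count: 0

0


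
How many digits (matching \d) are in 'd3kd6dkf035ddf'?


\d matches any digit 0-9.
Scanning 'd3kd6dkf035ddf':
  pos 1: '3' -> DIGIT
  pos 4: '6' -> DIGIT
  pos 8: '0' -> DIGIT
  pos 9: '3' -> DIGIT
  pos 10: '5' -> DIGIT
Digits found: ['3', '6', '0', '3', '5']
Total: 5

5


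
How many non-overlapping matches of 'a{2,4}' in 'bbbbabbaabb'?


Pattern 'a{2,4}' matches between 2 and 4 consecutive a's (greedy).
String: 'bbbbabbaabb'
Finding runs of a's and applying greedy matching:
  Run at pos 4: 'a' (length 1)
  Run at pos 7: 'aa' (length 2)
Matches: ['aa']
Count: 1

1


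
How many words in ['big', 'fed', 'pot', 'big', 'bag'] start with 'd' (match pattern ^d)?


Pattern ^d anchors to start of word. Check which words begin with 'd':
  'big' -> no
  'fed' -> no
  'pot' -> no
  'big' -> no
  'bag' -> no
Matching words: []
Count: 0

0


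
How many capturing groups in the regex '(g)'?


To count capturing groups, count each '(' that starts a group.
Pattern: '(g)'
Walking through the pattern:
  Position 0: '(' -> group #1
Total capturing groups: 1

1


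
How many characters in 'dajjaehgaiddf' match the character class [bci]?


Character class [bci] matches any of: {b, c, i}
Scanning string 'dajjaehgaiddf' character by character:
  pos 0: 'd' -> no
  pos 1: 'a' -> no
  pos 2: 'j' -> no
  pos 3: 'j' -> no
  pos 4: 'a' -> no
  pos 5: 'e' -> no
  pos 6: 'h' -> no
  pos 7: 'g' -> no
  pos 8: 'a' -> no
  pos 9: 'i' -> MATCH
  pos 10: 'd' -> no
  pos 11: 'd' -> no
  pos 12: 'f' -> no
Total matches: 1

1


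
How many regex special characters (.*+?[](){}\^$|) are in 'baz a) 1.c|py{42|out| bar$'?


Regex special characters are: . * + ? [ ] ( ) { } \ ^ $ |
Scanning 'baz a) 1.c|py{42|out| bar$':
  pos 5: ')' -> SPECIAL
  pos 8: '.' -> SPECIAL
  pos 10: '|' -> SPECIAL
  pos 13: '{' -> SPECIAL
  pos 16: '|' -> SPECIAL
  pos 20: '|' -> SPECIAL
  pos 25: '$' -> SPECIAL
Special chars found: [')', '.', '|', '{', '|', '|', '$']
Total: 7

7


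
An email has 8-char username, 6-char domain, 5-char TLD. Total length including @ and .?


An email address has format: username@domain.tld
Username length: 8
'@' character: 1
Domain length: 6
'.' character: 1
TLD length: 5
Total = 8 + 1 + 6 + 1 + 5 = 21

21


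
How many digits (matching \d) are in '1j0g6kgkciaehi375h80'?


\d matches any digit 0-9.
Scanning '1j0g6kgkciaehi375h80':
  pos 0: '1' -> DIGIT
  pos 2: '0' -> DIGIT
  pos 4: '6' -> DIGIT
  pos 14: '3' -> DIGIT
  pos 15: '7' -> DIGIT
  pos 16: '5' -> DIGIT
  pos 18: '8' -> DIGIT
  pos 19: '0' -> DIGIT
Digits found: ['1', '0', '6', '3', '7', '5', '8', '0']
Total: 8

8


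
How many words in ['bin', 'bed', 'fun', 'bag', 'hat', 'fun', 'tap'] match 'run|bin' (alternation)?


Alternation 'run|bin' matches either 'run' or 'bin'.
Checking each word:
  'bin' -> MATCH
  'bed' -> no
  'fun' -> no
  'bag' -> no
  'hat' -> no
  'fun' -> no
  'tap' -> no
Matches: ['bin']
Count: 1

1


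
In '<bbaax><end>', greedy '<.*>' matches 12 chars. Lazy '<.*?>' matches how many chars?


Greedy '<.*>' tries to match as MUCH as possible.
Lazy '<.*?>' tries to match as LITTLE as possible.

String: '<bbaax><end>'
Greedy '<.*>' starts at first '<' and extends to the LAST '>': '<bbaax><end>' (12 chars)
Lazy '<.*?>' starts at first '<' and stops at the FIRST '>': '<bbaax>' (7 chars)

7


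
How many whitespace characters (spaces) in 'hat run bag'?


\s matches whitespace characters (spaces, tabs, etc.).
Text: 'hat run bag'
This text has 3 words separated by spaces.
Number of spaces = number of words - 1 = 3 - 1 = 2

2


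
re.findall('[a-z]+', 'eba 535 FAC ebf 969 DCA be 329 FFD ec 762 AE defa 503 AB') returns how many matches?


Pattern '[a-z]+' finds one or more lowercase letters.
Text: 'eba 535 FAC ebf 969 DCA be 329 FFD ec 762 AE defa 503 AB'
Scanning for matches:
  Match 1: 'eba'
  Match 2: 'ebf'
  Match 3: 'be'
  Match 4: 'ec'
  Match 5: 'defa'
Total matches: 5

5


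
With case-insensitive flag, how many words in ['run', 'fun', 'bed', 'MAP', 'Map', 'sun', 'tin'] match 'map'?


Case-insensitive matching: compare each word's lowercase form to 'map'.
  'run' -> lower='run' -> no
  'fun' -> lower='fun' -> no
  'bed' -> lower='bed' -> no
  'MAP' -> lower='map' -> MATCH
  'Map' -> lower='map' -> MATCH
  'sun' -> lower='sun' -> no
  'tin' -> lower='tin' -> no
Matches: ['MAP', 'Map']
Count: 2

2


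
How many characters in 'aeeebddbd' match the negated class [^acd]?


Negated class [^acd] matches any char NOT in {a, c, d}
Scanning 'aeeebddbd':
  pos 0: 'a' -> no (excluded)
  pos 1: 'e' -> MATCH
  pos 2: 'e' -> MATCH
  pos 3: 'e' -> MATCH
  pos 4: 'b' -> MATCH
  pos 5: 'd' -> no (excluded)
  pos 6: 'd' -> no (excluded)
  pos 7: 'b' -> MATCH
  pos 8: 'd' -> no (excluded)
Total matches: 5

5


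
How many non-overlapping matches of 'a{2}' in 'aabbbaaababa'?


Pattern 'a{2}' matches exactly 2 consecutive a's (greedy, non-overlapping).
String: 'aabbbaaababa'
Scanning for runs of a's:
  Run at pos 0: 'aa' (length 2) -> 1 match(es)
  Run at pos 5: 'aaa' (length 3) -> 1 match(es)
  Run at pos 9: 'a' (length 1) -> 0 match(es)
  Run at pos 11: 'a' (length 1) -> 0 match(es)
Matches found: ['aa', 'aa']
Total: 2

2


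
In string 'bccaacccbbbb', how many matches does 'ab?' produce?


Pattern 'ab?' matches 'a' optionally followed by 'b'.
String: 'bccaacccbbbb'
Scanning left to right for 'a' then checking next char:
  Match 1: 'a' (a not followed by b)
  Match 2: 'a' (a not followed by b)
Total matches: 2

2


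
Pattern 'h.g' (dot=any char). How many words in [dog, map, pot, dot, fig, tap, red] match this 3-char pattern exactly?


Pattern 'h.g' means: starts with 'h', any single char, ends with 'g'.
Checking each word (must be exactly 3 chars):
  'dog' (len=3): no
  'map' (len=3): no
  'pot' (len=3): no
  'dot' (len=3): no
  'fig' (len=3): no
  'tap' (len=3): no
  'red' (len=3): no
Matching words: []
Total: 0

0


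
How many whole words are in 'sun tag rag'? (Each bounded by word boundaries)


Word boundaries (\b) mark the start/end of each word.
Text: 'sun tag rag'
Splitting by whitespace:
  Word 1: 'sun'
  Word 2: 'tag'
  Word 3: 'rag'
Total whole words: 3

3


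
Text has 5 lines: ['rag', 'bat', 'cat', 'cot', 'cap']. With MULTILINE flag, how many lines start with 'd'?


With MULTILINE flag, ^ matches the start of each line.
Lines: ['rag', 'bat', 'cat', 'cot', 'cap']
Checking which lines start with 'd':
  Line 1: 'rag' -> no
  Line 2: 'bat' -> no
  Line 3: 'cat' -> no
  Line 4: 'cot' -> no
  Line 5: 'cap' -> no
Matching lines: []
Count: 0

0


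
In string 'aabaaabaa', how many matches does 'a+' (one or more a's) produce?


Pattern 'a+' matches one or more consecutive a's.
String: 'aabaaabaa'
Scanning for runs of a:
  Match 1: 'aa' (length 2)
  Match 2: 'aaa' (length 3)
  Match 3: 'aa' (length 2)
Total matches: 3

3


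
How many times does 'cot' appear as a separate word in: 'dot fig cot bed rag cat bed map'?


Scanning each word for exact match 'cot':
  Word 1: 'dot' -> no
  Word 2: 'fig' -> no
  Word 3: 'cot' -> MATCH
  Word 4: 'bed' -> no
  Word 5: 'rag' -> no
  Word 6: 'cat' -> no
  Word 7: 'bed' -> no
  Word 8: 'map' -> no
Total matches: 1

1


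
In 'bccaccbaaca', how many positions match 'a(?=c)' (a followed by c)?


Lookahead 'a(?=c)' matches 'a' only when followed by 'c'.
String: 'bccaccbaaca'
Checking each position where char is 'a':
  pos 3: 'a' -> MATCH (next='c')
  pos 7: 'a' -> no (next='a')
  pos 8: 'a' -> MATCH (next='c')
Matching positions: [3, 8]
Count: 2

2


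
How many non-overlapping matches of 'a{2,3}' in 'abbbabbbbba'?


Pattern 'a{2,3}' matches between 2 and 3 consecutive a's (greedy).
String: 'abbbabbbbba'
Finding runs of a's and applying greedy matching:
  Run at pos 0: 'a' (length 1)
  Run at pos 4: 'a' (length 1)
  Run at pos 10: 'a' (length 1)
Matches: []
Count: 0

0


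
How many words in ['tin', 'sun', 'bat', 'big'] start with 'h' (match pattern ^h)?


Pattern ^h anchors to start of word. Check which words begin with 'h':
  'tin' -> no
  'sun' -> no
  'bat' -> no
  'big' -> no
Matching words: []
Count: 0

0


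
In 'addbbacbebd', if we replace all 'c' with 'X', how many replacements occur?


re.sub('c', 'X', text) replaces every occurrence of 'c' with 'X'.
Text: 'addbbacbebd'
Scanning for 'c':
  pos 6: 'c' -> replacement #1
Total replacements: 1

1


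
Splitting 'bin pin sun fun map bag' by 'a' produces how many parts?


Splitting by 'a' breaks the string at each occurrence of the separator.
Text: 'bin pin sun fun map bag'
Parts after split:
  Part 1: 'bin pin sun fun m'
  Part 2: 'p b'
  Part 3: 'g'
Total parts: 3

3


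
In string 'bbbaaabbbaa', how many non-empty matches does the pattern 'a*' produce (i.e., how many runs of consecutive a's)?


Pattern 'a*' matches zero or more a's. We want non-empty runs of consecutive a's.
String: 'bbbaaabbbaa'
Walking through the string to find runs of a's:
  Run 1: positions 3-5 -> 'aaa'
  Run 2: positions 9-10 -> 'aa'
Non-empty runs found: ['aaa', 'aa']
Count: 2

2


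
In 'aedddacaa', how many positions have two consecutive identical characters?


Looking for consecutive identical characters in 'aedddacaa':
  pos 0-1: 'a' vs 'e' -> different
  pos 1-2: 'e' vs 'd' -> different
  pos 2-3: 'd' vs 'd' -> MATCH ('dd')
  pos 3-4: 'd' vs 'd' -> MATCH ('dd')
  pos 4-5: 'd' vs 'a' -> different
  pos 5-6: 'a' vs 'c' -> different
  pos 6-7: 'c' vs 'a' -> different
  pos 7-8: 'a' vs 'a' -> MATCH ('aa')
Consecutive identical pairs: ['dd', 'dd', 'aa']
Count: 3

3


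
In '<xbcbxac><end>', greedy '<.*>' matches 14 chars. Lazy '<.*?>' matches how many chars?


Greedy '<.*>' tries to match as MUCH as possible.
Lazy '<.*?>' tries to match as LITTLE as possible.

String: '<xbcbxac><end>'
Greedy '<.*>' starts at first '<' and extends to the LAST '>': '<xbcbxac><end>' (14 chars)
Lazy '<.*?>' starts at first '<' and stops at the FIRST '>': '<xbcbxac>' (9 chars)

9


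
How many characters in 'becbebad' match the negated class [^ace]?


Negated class [^ace] matches any char NOT in {a, c, e}
Scanning 'becbebad':
  pos 0: 'b' -> MATCH
  pos 1: 'e' -> no (excluded)
  pos 2: 'c' -> no (excluded)
  pos 3: 'b' -> MATCH
  pos 4: 'e' -> no (excluded)
  pos 5: 'b' -> MATCH
  pos 6: 'a' -> no (excluded)
  pos 7: 'd' -> MATCH
Total matches: 4

4


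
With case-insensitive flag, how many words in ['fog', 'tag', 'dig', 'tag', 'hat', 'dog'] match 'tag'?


Case-insensitive matching: compare each word's lowercase form to 'tag'.
  'fog' -> lower='fog' -> no
  'tag' -> lower='tag' -> MATCH
  'dig' -> lower='dig' -> no
  'tag' -> lower='tag' -> MATCH
  'hat' -> lower='hat' -> no
  'dog' -> lower='dog' -> no
Matches: ['tag', 'tag']
Count: 2

2


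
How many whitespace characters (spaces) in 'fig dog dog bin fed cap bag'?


\s matches whitespace characters (spaces, tabs, etc.).
Text: 'fig dog dog bin fed cap bag'
This text has 7 words separated by spaces.
Number of spaces = number of words - 1 = 7 - 1 = 6

6


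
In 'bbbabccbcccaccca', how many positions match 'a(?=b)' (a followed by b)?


Lookahead 'a(?=b)' matches 'a' only when followed by 'b'.
String: 'bbbabccbcccaccca'
Checking each position where char is 'a':
  pos 3: 'a' -> MATCH (next='b')
  pos 11: 'a' -> no (next='c')
Matching positions: [3]
Count: 1

1


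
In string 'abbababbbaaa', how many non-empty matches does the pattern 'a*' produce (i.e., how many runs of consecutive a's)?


Pattern 'a*' matches zero or more a's. We want non-empty runs of consecutive a's.
String: 'abbababbbaaa'
Walking through the string to find runs of a's:
  Run 1: positions 0-0 -> 'a'
  Run 2: positions 3-3 -> 'a'
  Run 3: positions 5-5 -> 'a'
  Run 4: positions 9-11 -> 'aaa'
Non-empty runs found: ['a', 'a', 'a', 'aaa']
Count: 4

4


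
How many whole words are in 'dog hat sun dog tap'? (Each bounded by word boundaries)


Word boundaries (\b) mark the start/end of each word.
Text: 'dog hat sun dog tap'
Splitting by whitespace:
  Word 1: 'dog'
  Word 2: 'hat'
  Word 3: 'sun'
  Word 4: 'dog'
  Word 5: 'tap'
Total whole words: 5

5


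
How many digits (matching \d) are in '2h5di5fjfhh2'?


\d matches any digit 0-9.
Scanning '2h5di5fjfhh2':
  pos 0: '2' -> DIGIT
  pos 2: '5' -> DIGIT
  pos 5: '5' -> DIGIT
  pos 11: '2' -> DIGIT
Digits found: ['2', '5', '5', '2']
Total: 4

4


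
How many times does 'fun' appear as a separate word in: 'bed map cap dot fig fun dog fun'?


Scanning each word for exact match 'fun':
  Word 1: 'bed' -> no
  Word 2: 'map' -> no
  Word 3: 'cap' -> no
  Word 4: 'dot' -> no
  Word 5: 'fig' -> no
  Word 6: 'fun' -> MATCH
  Word 7: 'dog' -> no
  Word 8: 'fun' -> MATCH
Total matches: 2

2


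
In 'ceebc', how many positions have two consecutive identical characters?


Looking for consecutive identical characters in 'ceebc':
  pos 0-1: 'c' vs 'e' -> different
  pos 1-2: 'e' vs 'e' -> MATCH ('ee')
  pos 2-3: 'e' vs 'b' -> different
  pos 3-4: 'b' vs 'c' -> different
Consecutive identical pairs: ['ee']
Count: 1

1


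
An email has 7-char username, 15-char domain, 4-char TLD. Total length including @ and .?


An email address has format: username@domain.tld
Username length: 7
'@' character: 1
Domain length: 15
'.' character: 1
TLD length: 4
Total = 7 + 1 + 15 + 1 + 4 = 28

28


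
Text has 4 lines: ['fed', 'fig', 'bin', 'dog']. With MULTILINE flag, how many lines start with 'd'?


With MULTILINE flag, ^ matches the start of each line.
Lines: ['fed', 'fig', 'bin', 'dog']
Checking which lines start with 'd':
  Line 1: 'fed' -> no
  Line 2: 'fig' -> no
  Line 3: 'bin' -> no
  Line 4: 'dog' -> MATCH
Matching lines: ['dog']
Count: 1

1


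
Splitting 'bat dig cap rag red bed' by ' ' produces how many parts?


Splitting by ' ' breaks the string at each occurrence of the separator.
Text: 'bat dig cap rag red bed'
Parts after split:
  Part 1: 'bat'
  Part 2: 'dig'
  Part 3: 'cap'
  Part 4: 'rag'
  Part 5: 'red'
  Part 6: 'bed'
Total parts: 6

6


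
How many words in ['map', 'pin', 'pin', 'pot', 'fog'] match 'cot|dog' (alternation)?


Alternation 'cot|dog' matches either 'cot' or 'dog'.
Checking each word:
  'map' -> no
  'pin' -> no
  'pin' -> no
  'pot' -> no
  'fog' -> no
Matches: []
Count: 0

0


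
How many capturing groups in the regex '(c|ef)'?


To count capturing groups, count each '(' that starts a group.
Pattern: '(c|ef)'
Walking through the pattern:
  Position 0: '(' -> group #1
Total capturing groups: 1

1


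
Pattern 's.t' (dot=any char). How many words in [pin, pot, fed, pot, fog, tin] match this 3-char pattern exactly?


Pattern 's.t' means: starts with 's', any single char, ends with 't'.
Checking each word (must be exactly 3 chars):
  'pin' (len=3): no
  'pot' (len=3): no
  'fed' (len=3): no
  'pot' (len=3): no
  'fog' (len=3): no
  'tin' (len=3): no
Matching words: []
Total: 0

0


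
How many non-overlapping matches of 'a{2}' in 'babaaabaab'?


Pattern 'a{2}' matches exactly 2 consecutive a's (greedy, non-overlapping).
String: 'babaaabaab'
Scanning for runs of a's:
  Run at pos 1: 'a' (length 1) -> 0 match(es)
  Run at pos 3: 'aaa' (length 3) -> 1 match(es)
  Run at pos 7: 'aa' (length 2) -> 1 match(es)
Matches found: ['aa', 'aa']
Total: 2

2


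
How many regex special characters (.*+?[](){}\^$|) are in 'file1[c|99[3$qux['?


Regex special characters are: . * + ? [ ] ( ) { } \ ^ $ |
Scanning 'file1[c|99[3$qux[':
  pos 5: '[' -> SPECIAL
  pos 7: '|' -> SPECIAL
  pos 10: '[' -> SPECIAL
  pos 12: '$' -> SPECIAL
  pos 16: '[' -> SPECIAL
Special chars found: ['[', '|', '[', '$', '[']
Total: 5

5


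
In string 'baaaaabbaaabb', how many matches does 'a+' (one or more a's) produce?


Pattern 'a+' matches one or more consecutive a's.
String: 'baaaaabbaaabb'
Scanning for runs of a:
  Match 1: 'aaaaa' (length 5)
  Match 2: 'aaa' (length 3)
Total matches: 2

2


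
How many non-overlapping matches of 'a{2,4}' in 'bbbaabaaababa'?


Pattern 'a{2,4}' matches between 2 and 4 consecutive a's (greedy).
String: 'bbbaabaaababa'
Finding runs of a's and applying greedy matching:
  Run at pos 3: 'aa' (length 2)
  Run at pos 6: 'aaa' (length 3)
  Run at pos 10: 'a' (length 1)
  Run at pos 12: 'a' (length 1)
Matches: ['aa', 'aaa']
Count: 2

2


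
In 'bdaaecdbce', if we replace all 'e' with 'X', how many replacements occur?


re.sub('e', 'X', text) replaces every occurrence of 'e' with 'X'.
Text: 'bdaaecdbce'
Scanning for 'e':
  pos 4: 'e' -> replacement #1
  pos 9: 'e' -> replacement #2
Total replacements: 2

2


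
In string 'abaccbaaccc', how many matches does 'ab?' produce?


Pattern 'ab?' matches 'a' optionally followed by 'b'.
String: 'abaccbaaccc'
Scanning left to right for 'a' then checking next char:
  Match 1: 'ab' (a followed by b)
  Match 2: 'a' (a not followed by b)
  Match 3: 'a' (a not followed by b)
  Match 4: 'a' (a not followed by b)
Total matches: 4

4


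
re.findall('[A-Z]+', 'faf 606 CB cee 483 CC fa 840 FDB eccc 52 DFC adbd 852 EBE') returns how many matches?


Pattern '[A-Z]+' finds one or more uppercase letters.
Text: 'faf 606 CB cee 483 CC fa 840 FDB eccc 52 DFC adbd 852 EBE'
Scanning for matches:
  Match 1: 'CB'
  Match 2: 'CC'
  Match 3: 'FDB'
  Match 4: 'DFC'
  Match 5: 'EBE'
Total matches: 5

5


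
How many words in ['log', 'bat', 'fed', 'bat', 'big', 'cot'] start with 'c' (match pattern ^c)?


Pattern ^c anchors to start of word. Check which words begin with 'c':
  'log' -> no
  'bat' -> no
  'fed' -> no
  'bat' -> no
  'big' -> no
  'cot' -> MATCH (starts with 'c')
Matching words: ['cot']
Count: 1

1


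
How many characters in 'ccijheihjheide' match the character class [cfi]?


Character class [cfi] matches any of: {c, f, i}
Scanning string 'ccijheihjheide' character by character:
  pos 0: 'c' -> MATCH
  pos 1: 'c' -> MATCH
  pos 2: 'i' -> MATCH
  pos 3: 'j' -> no
  pos 4: 'h' -> no
  pos 5: 'e' -> no
  pos 6: 'i' -> MATCH
  pos 7: 'h' -> no
  pos 8: 'j' -> no
  pos 9: 'h' -> no
  pos 10: 'e' -> no
  pos 11: 'i' -> MATCH
  pos 12: 'd' -> no
  pos 13: 'e' -> no
Total matches: 5

5


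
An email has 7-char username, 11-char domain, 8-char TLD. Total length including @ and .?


An email address has format: username@domain.tld
Username length: 7
'@' character: 1
Domain length: 11
'.' character: 1
TLD length: 8
Total = 7 + 1 + 11 + 1 + 8 = 28

28


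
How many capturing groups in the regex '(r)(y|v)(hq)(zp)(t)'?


To count capturing groups, count each '(' that starts a group.
Pattern: '(r)(y|v)(hq)(zp)(t)'
Walking through the pattern:
  Position 0: '(' -> group #1
  Position 3: '(' -> group #2
  Position 8: '(' -> group #3
  Position 12: '(' -> group #4
  Position 16: '(' -> group #5
Total capturing groups: 5

5


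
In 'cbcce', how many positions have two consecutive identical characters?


Looking for consecutive identical characters in 'cbcce':
  pos 0-1: 'c' vs 'b' -> different
  pos 1-2: 'b' vs 'c' -> different
  pos 2-3: 'c' vs 'c' -> MATCH ('cc')
  pos 3-4: 'c' vs 'e' -> different
Consecutive identical pairs: ['cc']
Count: 1

1


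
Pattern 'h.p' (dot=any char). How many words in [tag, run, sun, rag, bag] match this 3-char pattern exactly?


Pattern 'h.p' means: starts with 'h', any single char, ends with 'p'.
Checking each word (must be exactly 3 chars):
  'tag' (len=3): no
  'run' (len=3): no
  'sun' (len=3): no
  'rag' (len=3): no
  'bag' (len=3): no
Matching words: []
Total: 0

0


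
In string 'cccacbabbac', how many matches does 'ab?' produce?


Pattern 'ab?' matches 'a' optionally followed by 'b'.
String: 'cccacbabbac'
Scanning left to right for 'a' then checking next char:
  Match 1: 'a' (a not followed by b)
  Match 2: 'ab' (a followed by b)
  Match 3: 'a' (a not followed by b)
Total matches: 3

3


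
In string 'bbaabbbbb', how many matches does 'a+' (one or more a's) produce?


Pattern 'a+' matches one or more consecutive a's.
String: 'bbaabbbbb'
Scanning for runs of a:
  Match 1: 'aa' (length 2)
Total matches: 1

1


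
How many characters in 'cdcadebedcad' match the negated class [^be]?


Negated class [^be] matches any char NOT in {b, e}
Scanning 'cdcadebedcad':
  pos 0: 'c' -> MATCH
  pos 1: 'd' -> MATCH
  pos 2: 'c' -> MATCH
  pos 3: 'a' -> MATCH
  pos 4: 'd' -> MATCH
  pos 5: 'e' -> no (excluded)
  pos 6: 'b' -> no (excluded)
  pos 7: 'e' -> no (excluded)
  pos 8: 'd' -> MATCH
  pos 9: 'c' -> MATCH
  pos 10: 'a' -> MATCH
  pos 11: 'd' -> MATCH
Total matches: 9

9


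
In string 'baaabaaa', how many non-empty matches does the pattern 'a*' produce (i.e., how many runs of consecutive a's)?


Pattern 'a*' matches zero or more a's. We want non-empty runs of consecutive a's.
String: 'baaabaaa'
Walking through the string to find runs of a's:
  Run 1: positions 1-3 -> 'aaa'
  Run 2: positions 5-7 -> 'aaa'
Non-empty runs found: ['aaa', 'aaa']
Count: 2

2


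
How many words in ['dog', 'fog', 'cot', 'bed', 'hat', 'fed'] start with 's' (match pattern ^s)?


Pattern ^s anchors to start of word. Check which words begin with 's':
  'dog' -> no
  'fog' -> no
  'cot' -> no
  'bed' -> no
  'hat' -> no
  'fed' -> no
Matching words: []
Count: 0

0


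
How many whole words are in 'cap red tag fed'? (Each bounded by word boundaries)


Word boundaries (\b) mark the start/end of each word.
Text: 'cap red tag fed'
Splitting by whitespace:
  Word 1: 'cap'
  Word 2: 'red'
  Word 3: 'tag'
  Word 4: 'fed'
Total whole words: 4

4


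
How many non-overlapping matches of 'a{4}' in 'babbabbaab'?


Pattern 'a{4}' matches exactly 4 consecutive a's (greedy, non-overlapping).
String: 'babbabbaab'
Scanning for runs of a's:
  Run at pos 1: 'a' (length 1) -> 0 match(es)
  Run at pos 4: 'a' (length 1) -> 0 match(es)
  Run at pos 7: 'aa' (length 2) -> 0 match(es)
Matches found: []
Total: 0

0


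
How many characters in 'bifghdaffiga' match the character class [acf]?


Character class [acf] matches any of: {a, c, f}
Scanning string 'bifghdaffiga' character by character:
  pos 0: 'b' -> no
  pos 1: 'i' -> no
  pos 2: 'f' -> MATCH
  pos 3: 'g' -> no
  pos 4: 'h' -> no
  pos 5: 'd' -> no
  pos 6: 'a' -> MATCH
  pos 7: 'f' -> MATCH
  pos 8: 'f' -> MATCH
  pos 9: 'i' -> no
  pos 10: 'g' -> no
  pos 11: 'a' -> MATCH
Total matches: 5

5


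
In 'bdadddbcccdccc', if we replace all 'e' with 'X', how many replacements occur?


re.sub('e', 'X', text) replaces every occurrence of 'e' with 'X'.
Text: 'bdadddbcccdccc'
Scanning for 'e':
Total replacements: 0

0


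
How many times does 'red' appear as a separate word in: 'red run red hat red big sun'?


Scanning each word for exact match 'red':
  Word 1: 'red' -> MATCH
  Word 2: 'run' -> no
  Word 3: 'red' -> MATCH
  Word 4: 'hat' -> no
  Word 5: 'red' -> MATCH
  Word 6: 'big' -> no
  Word 7: 'sun' -> no
Total matches: 3

3


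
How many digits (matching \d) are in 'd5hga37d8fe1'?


\d matches any digit 0-9.
Scanning 'd5hga37d8fe1':
  pos 1: '5' -> DIGIT
  pos 5: '3' -> DIGIT
  pos 6: '7' -> DIGIT
  pos 8: '8' -> DIGIT
  pos 11: '1' -> DIGIT
Digits found: ['5', '3', '7', '8', '1']
Total: 5

5


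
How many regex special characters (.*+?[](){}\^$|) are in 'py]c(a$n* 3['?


Regex special characters are: . * + ? [ ] ( ) { } \ ^ $ |
Scanning 'py]c(a$n* 3[':
  pos 2: ']' -> SPECIAL
  pos 4: '(' -> SPECIAL
  pos 6: '$' -> SPECIAL
  pos 8: '*' -> SPECIAL
  pos 11: '[' -> SPECIAL
Special chars found: [']', '(', '$', '*', '[']
Total: 5

5


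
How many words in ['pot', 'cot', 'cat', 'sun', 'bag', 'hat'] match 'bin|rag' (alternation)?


Alternation 'bin|rag' matches either 'bin' or 'rag'.
Checking each word:
  'pot' -> no
  'cot' -> no
  'cat' -> no
  'sun' -> no
  'bag' -> no
  'hat' -> no
Matches: []
Count: 0

0


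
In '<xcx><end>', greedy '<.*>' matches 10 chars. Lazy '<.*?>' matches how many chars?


Greedy '<.*>' tries to match as MUCH as possible.
Lazy '<.*?>' tries to match as LITTLE as possible.

String: '<xcx><end>'
Greedy '<.*>' starts at first '<' and extends to the LAST '>': '<xcx><end>' (10 chars)
Lazy '<.*?>' starts at first '<' and stops at the FIRST '>': '<xcx>' (5 chars)

5


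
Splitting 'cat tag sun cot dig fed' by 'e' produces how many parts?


Splitting by 'e' breaks the string at each occurrence of the separator.
Text: 'cat tag sun cot dig fed'
Parts after split:
  Part 1: 'cat tag sun cot dig f'
  Part 2: 'd'
Total parts: 2

2


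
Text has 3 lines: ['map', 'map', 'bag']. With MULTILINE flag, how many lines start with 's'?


With MULTILINE flag, ^ matches the start of each line.
Lines: ['map', 'map', 'bag']
Checking which lines start with 's':
  Line 1: 'map' -> no
  Line 2: 'map' -> no
  Line 3: 'bag' -> no
Matching lines: []
Count: 0

0


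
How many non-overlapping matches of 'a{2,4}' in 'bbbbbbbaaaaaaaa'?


Pattern 'a{2,4}' matches between 2 and 4 consecutive a's (greedy).
String: 'bbbbbbbaaaaaaaa'
Finding runs of a's and applying greedy matching:
  Run at pos 7: 'aaaaaaaa' (length 8)
Matches: ['aaaa', 'aaaa']
Count: 2

2


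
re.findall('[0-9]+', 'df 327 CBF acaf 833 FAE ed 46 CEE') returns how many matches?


Pattern '[0-9]+' finds one or more digits.
Text: 'df 327 CBF acaf 833 FAE ed 46 CEE'
Scanning for matches:
  Match 1: '327'
  Match 2: '833'
  Match 3: '46'
Total matches: 3

3


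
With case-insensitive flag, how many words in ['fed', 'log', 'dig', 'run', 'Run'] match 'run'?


Case-insensitive matching: compare each word's lowercase form to 'run'.
  'fed' -> lower='fed' -> no
  'log' -> lower='log' -> no
  'dig' -> lower='dig' -> no
  'run' -> lower='run' -> MATCH
  'Run' -> lower='run' -> MATCH
Matches: ['run', 'Run']
Count: 2

2


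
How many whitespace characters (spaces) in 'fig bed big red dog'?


\s matches whitespace characters (spaces, tabs, etc.).
Text: 'fig bed big red dog'
This text has 5 words separated by spaces.
Number of spaces = number of words - 1 = 5 - 1 = 4

4


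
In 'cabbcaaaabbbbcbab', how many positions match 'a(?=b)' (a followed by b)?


Lookahead 'a(?=b)' matches 'a' only when followed by 'b'.
String: 'cabbcaaaabbbbcbab'
Checking each position where char is 'a':
  pos 1: 'a' -> MATCH (next='b')
  pos 5: 'a' -> no (next='a')
  pos 6: 'a' -> no (next='a')
  pos 7: 'a' -> no (next='a')
  pos 8: 'a' -> MATCH (next='b')
  pos 15: 'a' -> MATCH (next='b')
Matching positions: [1, 8, 15]
Count: 3

3


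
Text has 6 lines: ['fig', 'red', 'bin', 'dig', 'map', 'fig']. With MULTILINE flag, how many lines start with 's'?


With MULTILINE flag, ^ matches the start of each line.
Lines: ['fig', 'red', 'bin', 'dig', 'map', 'fig']
Checking which lines start with 's':
  Line 1: 'fig' -> no
  Line 2: 'red' -> no
  Line 3: 'bin' -> no
  Line 4: 'dig' -> no
  Line 5: 'map' -> no
  Line 6: 'fig' -> no
Matching lines: []
Count: 0

0


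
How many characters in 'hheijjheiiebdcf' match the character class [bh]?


Character class [bh] matches any of: {b, h}
Scanning string 'hheijjheiiebdcf' character by character:
  pos 0: 'h' -> MATCH
  pos 1: 'h' -> MATCH
  pos 2: 'e' -> no
  pos 3: 'i' -> no
  pos 4: 'j' -> no
  pos 5: 'j' -> no
  pos 6: 'h' -> MATCH
  pos 7: 'e' -> no
  pos 8: 'i' -> no
  pos 9: 'i' -> no
  pos 10: 'e' -> no
  pos 11: 'b' -> MATCH
  pos 12: 'd' -> no
  pos 13: 'c' -> no
  pos 14: 'f' -> no
Total matches: 4

4


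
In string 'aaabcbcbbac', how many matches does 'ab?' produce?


Pattern 'ab?' matches 'a' optionally followed by 'b'.
String: 'aaabcbcbbac'
Scanning left to right for 'a' then checking next char:
  Match 1: 'a' (a not followed by b)
  Match 2: 'a' (a not followed by b)
  Match 3: 'ab' (a followed by b)
  Match 4: 'a' (a not followed by b)
Total matches: 4

4


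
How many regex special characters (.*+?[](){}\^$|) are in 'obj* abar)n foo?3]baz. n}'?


Regex special characters are: . * + ? [ ] ( ) { } \ ^ $ |
Scanning 'obj* abar)n foo?3]baz. n}':
  pos 3: '*' -> SPECIAL
  pos 9: ')' -> SPECIAL
  pos 15: '?' -> SPECIAL
  pos 17: ']' -> SPECIAL
  pos 21: '.' -> SPECIAL
  pos 24: '}' -> SPECIAL
Special chars found: ['*', ')', '?', ']', '.', '}']
Total: 6

6


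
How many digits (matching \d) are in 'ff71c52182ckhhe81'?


\d matches any digit 0-9.
Scanning 'ff71c52182ckhhe81':
  pos 2: '7' -> DIGIT
  pos 3: '1' -> DIGIT
  pos 5: '5' -> DIGIT
  pos 6: '2' -> DIGIT
  pos 7: '1' -> DIGIT
  pos 8: '8' -> DIGIT
  pos 9: '2' -> DIGIT
  pos 15: '8' -> DIGIT
  pos 16: '1' -> DIGIT
Digits found: ['7', '1', '5', '2', '1', '8', '2', '8', '1']
Total: 9

9


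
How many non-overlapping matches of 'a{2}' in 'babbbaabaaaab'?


Pattern 'a{2}' matches exactly 2 consecutive a's (greedy, non-overlapping).
String: 'babbbaabaaaab'
Scanning for runs of a's:
  Run at pos 1: 'a' (length 1) -> 0 match(es)
  Run at pos 5: 'aa' (length 2) -> 1 match(es)
  Run at pos 8: 'aaaa' (length 4) -> 2 match(es)
Matches found: ['aa', 'aa', 'aa']
Total: 3

3


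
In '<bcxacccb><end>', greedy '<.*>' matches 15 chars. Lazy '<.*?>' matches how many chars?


Greedy '<.*>' tries to match as MUCH as possible.
Lazy '<.*?>' tries to match as LITTLE as possible.

String: '<bcxacccb><end>'
Greedy '<.*>' starts at first '<' and extends to the LAST '>': '<bcxacccb><end>' (15 chars)
Lazy '<.*?>' starts at first '<' and stops at the FIRST '>': '<bcxacccb>' (10 chars)

10


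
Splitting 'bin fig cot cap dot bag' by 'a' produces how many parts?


Splitting by 'a' breaks the string at each occurrence of the separator.
Text: 'bin fig cot cap dot bag'
Parts after split:
  Part 1: 'bin fig cot c'
  Part 2: 'p dot b'
  Part 3: 'g'
Total parts: 3

3


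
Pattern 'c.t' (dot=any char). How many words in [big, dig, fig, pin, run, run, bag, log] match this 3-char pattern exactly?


Pattern 'c.t' means: starts with 'c', any single char, ends with 't'.
Checking each word (must be exactly 3 chars):
  'big' (len=3): no
  'dig' (len=3): no
  'fig' (len=3): no
  'pin' (len=3): no
  'run' (len=3): no
  'run' (len=3): no
  'bag' (len=3): no
  'log' (len=3): no
Matching words: []
Total: 0

0
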